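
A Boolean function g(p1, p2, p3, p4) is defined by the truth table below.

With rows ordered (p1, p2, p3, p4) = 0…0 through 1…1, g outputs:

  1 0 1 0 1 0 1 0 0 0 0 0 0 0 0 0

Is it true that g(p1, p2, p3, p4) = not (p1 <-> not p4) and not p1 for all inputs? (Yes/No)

Check the formula against g row by row:
  p1=0, p2=0, p3=0, p4=0: formula gives 1, g = 1 ✓
  p1=0, p2=0, p3=0, p4=1: formula gives 0, g = 0 ✓
  p1=0, p2=0, p3=1, p4=0: formula gives 1, g = 1 ✓
  p1=0, p2=0, p3=1, p4=1: formula gives 0, g = 0 ✓
  …and likewise for the remaining 12 rows.
No disagreement on any input; they are logically equivalent.

Yes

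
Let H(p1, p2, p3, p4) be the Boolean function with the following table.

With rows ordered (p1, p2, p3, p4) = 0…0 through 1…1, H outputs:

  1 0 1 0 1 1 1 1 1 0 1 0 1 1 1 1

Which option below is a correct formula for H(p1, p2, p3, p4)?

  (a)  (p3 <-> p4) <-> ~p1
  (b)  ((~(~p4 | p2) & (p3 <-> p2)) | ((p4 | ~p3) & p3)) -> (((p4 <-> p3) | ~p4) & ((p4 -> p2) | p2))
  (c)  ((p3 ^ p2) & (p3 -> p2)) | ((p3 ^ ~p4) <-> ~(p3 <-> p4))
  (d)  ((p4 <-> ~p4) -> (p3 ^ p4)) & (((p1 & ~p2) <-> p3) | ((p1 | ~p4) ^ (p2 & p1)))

b

(a) disagrees with H on (0,0,1,0) (formula → 0, table → 1); rule it out.
(c) disagrees with H on (0,0,0,0) (formula → 0, table → 1); rule it out.
(d) disagrees with H on (0,0,0,1) (formula → 1, table → 0); rule it out.
Only (b) survives; checking it on all 16 rows confirms it matches H.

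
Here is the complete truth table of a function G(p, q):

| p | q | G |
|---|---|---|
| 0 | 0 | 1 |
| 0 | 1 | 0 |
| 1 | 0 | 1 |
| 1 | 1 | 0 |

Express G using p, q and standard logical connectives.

The output is the negation of q.

G(p, q) = ~q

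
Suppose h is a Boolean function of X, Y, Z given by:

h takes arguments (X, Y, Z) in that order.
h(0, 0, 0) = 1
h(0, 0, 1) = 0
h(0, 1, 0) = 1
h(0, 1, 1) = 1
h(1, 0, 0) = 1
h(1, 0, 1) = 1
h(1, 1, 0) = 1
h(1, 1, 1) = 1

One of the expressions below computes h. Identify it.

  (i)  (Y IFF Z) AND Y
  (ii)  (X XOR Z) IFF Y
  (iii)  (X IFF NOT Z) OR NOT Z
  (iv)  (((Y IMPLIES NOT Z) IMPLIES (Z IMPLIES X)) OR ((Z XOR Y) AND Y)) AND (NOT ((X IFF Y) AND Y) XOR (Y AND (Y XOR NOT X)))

iv

(i) fails at (0,0,0): the formula yields 0, h is 1.
(ii) fails at (0,1,0): the formula yields 0, h is 1.
(iii) fails at (0,0,1): the formula yields 1, h is 0.
(iv) is the remaining candidate, and it agrees with h on all 8 inputs.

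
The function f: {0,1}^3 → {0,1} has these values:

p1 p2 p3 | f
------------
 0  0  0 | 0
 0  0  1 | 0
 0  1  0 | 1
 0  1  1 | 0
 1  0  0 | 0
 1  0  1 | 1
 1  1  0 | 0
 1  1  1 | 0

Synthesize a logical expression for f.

f(p1, p2, p3) = ((p1' · p2) · p3') + ((p1 · p2') · p3)

f=1 on 2 inputs: (0,1,0), (1,0,1). Reading each as a conjunction of literals (¬p1·p2·¬p3, p1·¬p2·p3) and taking the OR gives the canonical DNF.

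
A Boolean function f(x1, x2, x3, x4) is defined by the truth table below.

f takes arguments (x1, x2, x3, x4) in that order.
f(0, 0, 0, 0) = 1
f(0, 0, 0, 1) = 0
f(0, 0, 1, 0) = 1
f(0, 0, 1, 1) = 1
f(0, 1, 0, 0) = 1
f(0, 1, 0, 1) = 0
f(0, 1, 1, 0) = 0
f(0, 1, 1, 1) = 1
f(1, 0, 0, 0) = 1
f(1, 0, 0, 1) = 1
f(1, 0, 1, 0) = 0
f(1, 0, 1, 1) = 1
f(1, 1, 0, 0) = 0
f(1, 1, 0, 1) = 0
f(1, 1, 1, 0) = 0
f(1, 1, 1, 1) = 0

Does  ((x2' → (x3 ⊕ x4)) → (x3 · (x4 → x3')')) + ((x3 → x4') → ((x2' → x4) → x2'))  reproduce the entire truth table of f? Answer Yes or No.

Test each input against both f and the formula:
  x1=0, x2=0, x3=0, x4=0: formula gives 1, f = 1 ✓
  x1=0, x2=0, x3=0, x4=1: formula gives 1, but f = 0 ✗
A single disagreement suffices: at (0,0,0,1) they differ, so the formula does not compute f.

No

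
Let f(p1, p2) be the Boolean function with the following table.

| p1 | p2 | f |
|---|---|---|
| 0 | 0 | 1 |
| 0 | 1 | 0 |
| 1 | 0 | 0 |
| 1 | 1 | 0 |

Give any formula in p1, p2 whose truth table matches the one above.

f(p1, p2) = NOT p1 AND NOT p2

f is 1 on exactly one input, (0,0), whose minterm is ¬p1·¬p2. So f is just that conjunction.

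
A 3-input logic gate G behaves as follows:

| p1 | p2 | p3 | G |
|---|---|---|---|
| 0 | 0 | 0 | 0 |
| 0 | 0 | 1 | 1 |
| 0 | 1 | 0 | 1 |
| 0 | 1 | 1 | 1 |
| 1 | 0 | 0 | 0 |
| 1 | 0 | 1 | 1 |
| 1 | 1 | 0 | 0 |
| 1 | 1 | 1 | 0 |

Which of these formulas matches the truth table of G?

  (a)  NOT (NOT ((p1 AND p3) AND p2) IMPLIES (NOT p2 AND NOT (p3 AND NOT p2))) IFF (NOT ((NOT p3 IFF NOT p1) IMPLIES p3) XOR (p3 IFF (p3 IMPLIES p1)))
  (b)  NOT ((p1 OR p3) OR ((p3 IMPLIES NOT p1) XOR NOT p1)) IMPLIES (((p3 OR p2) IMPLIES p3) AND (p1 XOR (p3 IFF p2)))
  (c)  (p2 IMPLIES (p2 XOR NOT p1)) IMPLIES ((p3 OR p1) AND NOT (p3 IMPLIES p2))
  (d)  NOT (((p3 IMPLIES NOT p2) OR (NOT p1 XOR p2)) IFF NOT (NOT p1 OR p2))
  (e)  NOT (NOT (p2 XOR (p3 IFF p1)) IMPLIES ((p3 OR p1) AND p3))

c

(a): at (0,0,1) it gives 0, but G = 1 — eliminated.
(b): at (0,0,0) it gives 1, but G = 0 — eliminated.
(d): at (0,0,0) it gives 1, but G = 0 — eliminated.
(e): at (0,0,1) it gives 0, but G = 1 — eliminated.
Only (c) survives; checking it on all 8 rows confirms it matches G.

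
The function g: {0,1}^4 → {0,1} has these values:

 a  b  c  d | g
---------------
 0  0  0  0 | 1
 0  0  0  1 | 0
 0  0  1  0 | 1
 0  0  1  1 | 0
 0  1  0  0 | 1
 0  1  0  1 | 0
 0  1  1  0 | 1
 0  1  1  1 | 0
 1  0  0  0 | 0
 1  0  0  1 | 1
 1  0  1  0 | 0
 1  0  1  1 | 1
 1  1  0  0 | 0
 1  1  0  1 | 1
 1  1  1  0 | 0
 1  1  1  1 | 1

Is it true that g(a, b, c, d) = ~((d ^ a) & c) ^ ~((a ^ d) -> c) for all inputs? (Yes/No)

Yes

Evaluate ~((d ^ a) & c) ^ ~((a ^ d) -> c) on each row and compare to g:
  a=0, b=0, c=0, d=0: formula gives 1, g = 1 ✓
  a=0, b=0, c=0, d=1: formula gives 0, g = 0 ✓
  a=0, b=0, c=1, d=0: formula gives 1, g = 1 ✓
  a=0, b=0, c=1, d=1: formula gives 0, g = 0 ✓
  … (the remaining 12 rows also agree.)
All 16 rows match — the expression computes g exactly.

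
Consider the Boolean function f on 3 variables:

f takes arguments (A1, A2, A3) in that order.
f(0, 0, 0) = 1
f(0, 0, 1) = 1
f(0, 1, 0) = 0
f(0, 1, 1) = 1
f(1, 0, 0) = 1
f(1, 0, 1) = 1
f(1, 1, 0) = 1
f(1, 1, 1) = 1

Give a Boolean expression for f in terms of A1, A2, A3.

f is 0 on exactly one input, (0,1,0), whose minterm is ¬A1·A2·¬A3. So f is the negation of that single conjunction.

f(A1, A2, A3) = NOT ((NOT A1 AND A2) AND NOT A3)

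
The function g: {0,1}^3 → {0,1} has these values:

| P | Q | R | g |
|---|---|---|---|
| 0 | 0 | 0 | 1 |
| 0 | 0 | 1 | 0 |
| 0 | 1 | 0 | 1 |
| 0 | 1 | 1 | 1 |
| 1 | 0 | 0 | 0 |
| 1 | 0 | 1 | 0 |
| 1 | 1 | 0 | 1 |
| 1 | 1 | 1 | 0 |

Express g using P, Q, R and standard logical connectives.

g(P, Q, R) = ((((not P and not Q) and not R) or ((not P and Q) and not R)) or ((not P and Q) and R)) or ((P and Q) and not R)

Collect the rows where g=1 — (0,0,0), (0,1,0), (0,1,1), (1,1,0) — and write one minterm per row: ¬P·¬Q·¬R, ¬P·Q·¬R, ¬P·Q·R, P·Q·¬R. Their union (logical OR) reproduces the table exactly.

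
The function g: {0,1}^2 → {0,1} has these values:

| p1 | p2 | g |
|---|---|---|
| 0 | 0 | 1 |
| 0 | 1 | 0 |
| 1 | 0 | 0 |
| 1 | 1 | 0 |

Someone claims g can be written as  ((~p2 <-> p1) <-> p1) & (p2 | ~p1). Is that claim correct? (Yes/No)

Test each input against both g and the formula:
  p1=0, p2=0: formula gives 1, g = 1 ✓
  p1=0, p2=1: formula gives 0, g = 0 ✓
  p1=1, p2=0: formula gives 0, g = 0 ✓
  p1=1, p2=1: formula gives 0, g = 0 ✓
All 4 rows match — the expression computes g exactly.

Yes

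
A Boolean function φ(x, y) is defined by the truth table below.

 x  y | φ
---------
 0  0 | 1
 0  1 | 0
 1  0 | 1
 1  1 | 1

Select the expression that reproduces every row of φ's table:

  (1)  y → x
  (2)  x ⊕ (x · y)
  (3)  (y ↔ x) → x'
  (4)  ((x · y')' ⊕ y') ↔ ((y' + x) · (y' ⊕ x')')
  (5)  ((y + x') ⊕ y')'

(2) fails at (0,0): the formula yields 0, φ is 1.
(3) fails at (0,1): the formula yields 1, φ is 0.
(4) fails at (0,0): the formula yields 0, φ is 1.
(5) fails at (1,0): the formula yields 0, φ is 1.
Only (1) survives; checking it on all 4 rows confirms it matches φ.

1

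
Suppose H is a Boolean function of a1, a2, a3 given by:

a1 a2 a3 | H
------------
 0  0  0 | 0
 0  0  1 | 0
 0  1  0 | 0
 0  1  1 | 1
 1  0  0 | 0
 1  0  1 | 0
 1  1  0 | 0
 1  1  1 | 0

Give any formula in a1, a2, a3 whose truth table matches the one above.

Only row (0,1,1) gives 1. That row's minterm ¬a1·a2·a3 is H directly.

H(a1, a2, a3) = (~a1 & a2) & a3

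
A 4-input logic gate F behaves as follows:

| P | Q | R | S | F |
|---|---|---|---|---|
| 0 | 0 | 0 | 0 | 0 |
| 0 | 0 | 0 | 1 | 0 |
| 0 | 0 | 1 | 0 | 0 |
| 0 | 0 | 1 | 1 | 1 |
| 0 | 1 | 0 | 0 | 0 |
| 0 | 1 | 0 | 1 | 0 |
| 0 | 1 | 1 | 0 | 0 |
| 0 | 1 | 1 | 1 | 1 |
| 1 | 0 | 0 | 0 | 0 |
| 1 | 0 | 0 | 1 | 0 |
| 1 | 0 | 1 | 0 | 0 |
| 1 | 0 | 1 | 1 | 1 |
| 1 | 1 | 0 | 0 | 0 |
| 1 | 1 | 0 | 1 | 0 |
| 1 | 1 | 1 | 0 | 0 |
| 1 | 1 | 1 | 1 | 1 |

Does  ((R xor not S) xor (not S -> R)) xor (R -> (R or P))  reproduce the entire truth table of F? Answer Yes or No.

Yes

Check the formula against F row by row:
  P=0, Q=0, R=0, S=0: formula gives 0, F = 0 ✓
  P=0, Q=0, R=0, S=1: formula gives 0, F = 0 ✓
  P=0, Q=0, R=1, S=0: formula gives 0, F = 0 ✓
  P=0, Q=0, R=1, S=1: formula gives 1, F = 1 ✓
  …and likewise for the remaining 12 rows.
No disagreement on any input; they are logically equivalent.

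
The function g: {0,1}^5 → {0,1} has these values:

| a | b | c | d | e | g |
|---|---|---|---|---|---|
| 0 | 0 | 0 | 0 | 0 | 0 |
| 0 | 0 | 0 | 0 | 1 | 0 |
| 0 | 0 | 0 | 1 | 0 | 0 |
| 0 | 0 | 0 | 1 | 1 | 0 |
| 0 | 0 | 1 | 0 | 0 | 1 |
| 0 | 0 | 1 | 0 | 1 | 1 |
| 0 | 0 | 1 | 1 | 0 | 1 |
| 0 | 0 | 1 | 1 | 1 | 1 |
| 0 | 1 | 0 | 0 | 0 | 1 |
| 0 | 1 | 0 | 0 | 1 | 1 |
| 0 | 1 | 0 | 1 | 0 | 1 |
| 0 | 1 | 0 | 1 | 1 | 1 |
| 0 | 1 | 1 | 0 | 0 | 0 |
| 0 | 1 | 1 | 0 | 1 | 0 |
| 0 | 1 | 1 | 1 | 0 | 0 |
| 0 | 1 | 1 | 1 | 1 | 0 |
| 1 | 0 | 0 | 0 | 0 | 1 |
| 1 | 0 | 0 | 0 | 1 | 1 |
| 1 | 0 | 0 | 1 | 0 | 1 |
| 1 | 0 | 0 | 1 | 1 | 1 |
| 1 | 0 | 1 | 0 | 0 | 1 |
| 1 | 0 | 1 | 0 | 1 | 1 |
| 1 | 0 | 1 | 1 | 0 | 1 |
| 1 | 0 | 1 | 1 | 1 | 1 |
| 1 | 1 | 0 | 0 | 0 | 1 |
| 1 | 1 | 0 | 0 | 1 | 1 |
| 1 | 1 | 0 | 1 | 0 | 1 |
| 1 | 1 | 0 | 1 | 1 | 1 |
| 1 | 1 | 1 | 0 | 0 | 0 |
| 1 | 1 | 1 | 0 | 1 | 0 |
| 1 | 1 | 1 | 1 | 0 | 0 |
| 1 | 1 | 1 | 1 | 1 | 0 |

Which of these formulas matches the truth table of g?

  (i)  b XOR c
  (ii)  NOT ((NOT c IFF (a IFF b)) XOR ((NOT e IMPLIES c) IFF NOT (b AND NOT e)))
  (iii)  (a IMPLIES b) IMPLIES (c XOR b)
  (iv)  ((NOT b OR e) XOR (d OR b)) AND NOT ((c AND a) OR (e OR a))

iii

(i) disagrees with g on (1,0,0,0,0) (formula → 0, table → 1); rule it out.
(ii) disagrees with g on (0,0,0,0,1) (formula → 1, table → 0); rule it out.
(iv) disagrees with g on (0,0,0,0,0) (formula → 1, table → 0); rule it out.
That leaves (iii). Evaluating it on every row reproduces the table of g exactly.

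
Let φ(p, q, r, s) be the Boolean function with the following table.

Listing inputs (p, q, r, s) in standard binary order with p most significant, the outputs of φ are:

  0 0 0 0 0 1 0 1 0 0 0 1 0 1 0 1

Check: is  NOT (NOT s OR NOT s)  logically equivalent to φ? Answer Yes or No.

No

Evaluate NOT (NOT s OR NOT s) on each row and compare to φ:
  p=0, q=0, r=0, s=0: formula gives 0, φ = 0 ✓
  p=0, q=0, r=0, s=1: formula gives 1, but φ = 0 ✗
Row (0,0,0,1) is a counterexample, so the formula is not equivalent to φ.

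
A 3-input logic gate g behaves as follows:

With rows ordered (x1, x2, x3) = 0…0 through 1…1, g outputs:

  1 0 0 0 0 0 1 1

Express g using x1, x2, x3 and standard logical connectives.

Collect the rows where g=1 — (0,0,0), (1,1,0), (1,1,1) — and write one minterm per row: ¬x1·¬x2·¬x3, x1·x2·¬x3, x1·x2·x3. Their union (logical OR) reproduces the table exactly.

g(x1, x2, x3) = (((x1' · x2') · x3') + ((x1 · x2) · x3')) + ((x1 · x2) · x3)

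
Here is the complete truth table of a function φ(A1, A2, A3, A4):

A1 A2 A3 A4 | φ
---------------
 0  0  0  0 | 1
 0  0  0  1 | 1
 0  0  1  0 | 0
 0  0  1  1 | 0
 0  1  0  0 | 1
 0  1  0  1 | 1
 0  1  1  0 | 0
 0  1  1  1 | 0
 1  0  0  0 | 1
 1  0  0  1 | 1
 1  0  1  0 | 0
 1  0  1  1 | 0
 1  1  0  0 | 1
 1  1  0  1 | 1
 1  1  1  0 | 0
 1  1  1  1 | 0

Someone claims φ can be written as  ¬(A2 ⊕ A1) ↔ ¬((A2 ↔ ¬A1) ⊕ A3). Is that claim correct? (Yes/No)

Test each input against both φ and the formula:
  A1=0, A2=0, A3=0, A4=0: formula gives 1, φ = 1 ✓
  A1=0, A2=0, A3=0, A4=1: formula gives 1, φ = 1 ✓
  A1=0, A2=0, A3=1, A4=0: formula gives 0, φ = 0 ✓
  A1=0, A2=0, A3=1, A4=1: formula gives 0, φ = 0 ✓
  …and likewise for the remaining 12 rows.
Every row agrees, so the formula is equivalent.

Yes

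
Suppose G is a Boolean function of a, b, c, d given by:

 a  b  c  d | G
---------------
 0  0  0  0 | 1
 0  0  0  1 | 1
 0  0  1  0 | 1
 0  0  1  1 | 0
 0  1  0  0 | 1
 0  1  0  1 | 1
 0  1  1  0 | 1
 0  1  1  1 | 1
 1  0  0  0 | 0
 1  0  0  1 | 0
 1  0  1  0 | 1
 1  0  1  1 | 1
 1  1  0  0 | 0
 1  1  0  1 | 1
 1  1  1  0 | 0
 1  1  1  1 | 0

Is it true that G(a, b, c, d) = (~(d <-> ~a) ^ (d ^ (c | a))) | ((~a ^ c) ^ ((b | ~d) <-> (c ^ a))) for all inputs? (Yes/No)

No

Evaluate (~(d <-> ~a) ^ (d ^ (c | a))) | ((~a ^ c) ^ ((b | ~d) <-> (c ^ a))) on each row and compare to G:
  a=0, b=0, c=0, d=0: formula gives 1, G = 1 ✓
  a=0, b=0, c=0, d=1: formula gives 1, G = 1 ✓
  a=0, b=0, c=1, d=0: formula gives 1, G = 1 ✓
  a=0, b=0, c=1, d=1: formula gives 0, G = 0 ✓
  …
  a=1, b=0, c=0, d=0: formula gives 1, but G = 0 ✗
Since they disagree at (1,0,0,0), the expression is not a correct formula for G.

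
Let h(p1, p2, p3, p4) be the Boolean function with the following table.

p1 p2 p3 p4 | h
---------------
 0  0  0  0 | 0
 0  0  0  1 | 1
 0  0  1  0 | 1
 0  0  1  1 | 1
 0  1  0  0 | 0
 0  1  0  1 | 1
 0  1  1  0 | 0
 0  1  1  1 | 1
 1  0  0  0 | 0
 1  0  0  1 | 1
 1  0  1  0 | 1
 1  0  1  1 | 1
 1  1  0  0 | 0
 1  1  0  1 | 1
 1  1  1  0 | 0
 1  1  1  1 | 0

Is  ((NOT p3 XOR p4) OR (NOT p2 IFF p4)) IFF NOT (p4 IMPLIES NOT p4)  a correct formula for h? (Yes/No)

Test each input against both h and the formula:
  p1=0, p2=0, p3=0, p4=0: formula gives 0, h = 0 ✓
  p1=0, p2=0, p3=0, p4=1: formula gives 1, h = 1 ✓
  p1=0, p2=0, p3=1, p4=0: formula gives 1, h = 1 ✓
  p1=0, p2=0, p3=1, p4=1: formula gives 1, h = 1 ✓
  …
  p1=0, p2=1, p3=0, p4=1: formula gives 0, but h = 1 ✗
A single disagreement suffices: at (0,1,0,1) they differ, so the formula does not compute h.

No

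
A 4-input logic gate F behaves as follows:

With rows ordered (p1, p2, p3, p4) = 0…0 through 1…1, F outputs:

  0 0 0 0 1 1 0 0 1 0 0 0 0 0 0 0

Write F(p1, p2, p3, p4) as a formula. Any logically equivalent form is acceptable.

F=1 on 3 inputs: (0,1,0,0), (0,1,0,1), (1,0,0,0). Reading each as a conjunction of literals (¬p1·p2·¬p3·¬p4, ¬p1·p2·¬p3·p4, p1·¬p2·¬p3·¬p4) and taking the OR gives the canonical DNF.

F(p1, p2, p3, p4) = ((((not p1 and p2) and not p3) and not p4) or (((not p1 and p2) and not p3) and p4)) or (((p1 and not p2) and not p3) and not p4)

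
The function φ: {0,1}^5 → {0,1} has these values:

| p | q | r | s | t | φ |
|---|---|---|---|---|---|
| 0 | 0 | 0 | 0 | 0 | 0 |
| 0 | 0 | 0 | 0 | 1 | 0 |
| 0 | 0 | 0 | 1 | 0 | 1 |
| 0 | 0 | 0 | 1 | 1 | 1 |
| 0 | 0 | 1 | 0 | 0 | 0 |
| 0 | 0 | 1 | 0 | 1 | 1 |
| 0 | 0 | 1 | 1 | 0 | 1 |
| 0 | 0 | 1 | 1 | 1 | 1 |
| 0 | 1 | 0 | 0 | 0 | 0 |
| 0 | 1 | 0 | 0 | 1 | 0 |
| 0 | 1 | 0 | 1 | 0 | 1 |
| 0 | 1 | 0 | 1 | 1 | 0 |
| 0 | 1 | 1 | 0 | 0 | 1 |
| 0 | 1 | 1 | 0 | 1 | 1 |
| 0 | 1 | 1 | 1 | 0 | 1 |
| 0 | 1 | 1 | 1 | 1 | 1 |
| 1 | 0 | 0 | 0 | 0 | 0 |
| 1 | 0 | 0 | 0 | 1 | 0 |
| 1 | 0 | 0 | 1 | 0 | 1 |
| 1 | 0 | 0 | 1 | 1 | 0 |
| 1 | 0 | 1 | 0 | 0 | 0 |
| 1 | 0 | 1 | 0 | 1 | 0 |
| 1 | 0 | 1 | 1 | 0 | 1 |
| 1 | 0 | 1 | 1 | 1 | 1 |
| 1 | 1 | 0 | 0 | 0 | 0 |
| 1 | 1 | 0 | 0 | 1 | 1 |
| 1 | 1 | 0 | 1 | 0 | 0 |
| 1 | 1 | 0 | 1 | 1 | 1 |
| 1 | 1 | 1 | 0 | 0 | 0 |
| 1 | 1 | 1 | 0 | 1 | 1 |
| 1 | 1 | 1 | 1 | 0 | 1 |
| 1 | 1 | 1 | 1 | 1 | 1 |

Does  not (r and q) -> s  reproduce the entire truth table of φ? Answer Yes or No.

No

Test each input against both φ and the formula:
  p=0, q=0, r=0, s=0, t=0: formula gives 0, φ = 0 ✓
  p=0, q=0, r=0, s=0, t=1: formula gives 0, φ = 0 ✓
  p=0, q=0, r=0, s=1, t=0: formula gives 1, φ = 1 ✓
  p=0, q=0, r=0, s=1, t=1: formula gives 1, φ = 1 ✓
  …
  p=0, q=0, r=1, s=0, t=1: formula gives 0, but φ = 1 ✗
A single disagreement suffices: at (0,0,1,0,1) they differ, so the formula does not compute φ.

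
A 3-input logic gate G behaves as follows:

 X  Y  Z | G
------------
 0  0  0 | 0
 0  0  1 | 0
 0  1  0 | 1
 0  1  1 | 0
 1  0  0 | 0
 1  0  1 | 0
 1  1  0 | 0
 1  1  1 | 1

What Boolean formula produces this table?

G(X, Y, Z) = ((not X and Y) and not Z) or ((X and Y) and Z)

G=1 on 2 inputs: (0,1,0), (1,1,1). Reading each as a conjunction of literals (¬X·Y·¬Z, X·Y·Z) and taking the OR gives the canonical DNF.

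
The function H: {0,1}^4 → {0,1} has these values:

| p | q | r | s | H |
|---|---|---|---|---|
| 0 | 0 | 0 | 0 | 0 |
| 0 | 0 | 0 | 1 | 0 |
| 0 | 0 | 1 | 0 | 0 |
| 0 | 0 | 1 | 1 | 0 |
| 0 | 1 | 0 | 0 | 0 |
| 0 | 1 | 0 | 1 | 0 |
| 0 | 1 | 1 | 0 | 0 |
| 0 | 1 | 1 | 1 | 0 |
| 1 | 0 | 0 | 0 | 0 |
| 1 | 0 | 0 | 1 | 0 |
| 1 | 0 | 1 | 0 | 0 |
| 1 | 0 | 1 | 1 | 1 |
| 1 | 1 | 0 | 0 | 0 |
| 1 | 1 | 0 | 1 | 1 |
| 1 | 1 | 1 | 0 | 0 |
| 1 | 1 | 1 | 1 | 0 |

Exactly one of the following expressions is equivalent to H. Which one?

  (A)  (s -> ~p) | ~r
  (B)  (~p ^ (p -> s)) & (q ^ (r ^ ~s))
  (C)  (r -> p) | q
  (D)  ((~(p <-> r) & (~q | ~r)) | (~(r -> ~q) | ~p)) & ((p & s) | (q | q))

(A) fails at (0,0,0,0): the formula yields 1, H is 0.
(C) fails at (0,0,0,0): the formula yields 1, H is 0.
(D) fails at (0,1,0,0): the formula yields 1, H is 0.
That leaves (B). Evaluating it on every row reproduces the table of H exactly.

B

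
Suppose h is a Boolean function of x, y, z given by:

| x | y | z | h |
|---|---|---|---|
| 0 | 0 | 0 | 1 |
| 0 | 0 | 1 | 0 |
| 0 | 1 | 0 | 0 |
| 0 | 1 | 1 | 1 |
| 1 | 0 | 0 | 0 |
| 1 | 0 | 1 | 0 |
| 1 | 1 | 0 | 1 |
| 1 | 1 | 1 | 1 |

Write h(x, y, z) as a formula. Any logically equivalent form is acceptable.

h=1 on 4 inputs: (0,0,0), (0,1,1), (1,1,0), (1,1,1). Reading each as a conjunction of literals (¬x·¬y·¬z, ¬x·y·z, x·y·¬z, x·y·z) and taking the OR gives the canonical DNF.

h(x, y, z) = ((((~x & ~y) & ~z) | ((~x & y) & z)) | ((x & y) & ~z)) | ((x & y) & z)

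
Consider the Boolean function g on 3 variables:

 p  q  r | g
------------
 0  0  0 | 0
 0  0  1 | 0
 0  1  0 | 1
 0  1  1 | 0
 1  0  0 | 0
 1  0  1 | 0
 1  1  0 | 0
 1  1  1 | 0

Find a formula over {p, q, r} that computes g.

g(p, q, r) = (~p & q) & ~r

Only row (0,1,0) gives 1. That row's minterm ¬p·q·¬r is g directly.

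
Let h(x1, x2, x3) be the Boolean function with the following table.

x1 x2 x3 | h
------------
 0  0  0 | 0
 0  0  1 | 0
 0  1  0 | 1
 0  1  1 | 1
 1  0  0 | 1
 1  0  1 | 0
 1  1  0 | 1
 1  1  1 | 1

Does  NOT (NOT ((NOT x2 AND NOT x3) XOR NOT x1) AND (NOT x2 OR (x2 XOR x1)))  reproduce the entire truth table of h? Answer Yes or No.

Check the formula against h row by row:
  x1=0, x2=0, x3=0: formula gives 0, h = 0 ✓
  x1=0, x2=0, x3=1: formula gives 1, but h = 0 ✗
A single disagreement suffices: at (0,0,1) they differ, so the formula does not compute h.

No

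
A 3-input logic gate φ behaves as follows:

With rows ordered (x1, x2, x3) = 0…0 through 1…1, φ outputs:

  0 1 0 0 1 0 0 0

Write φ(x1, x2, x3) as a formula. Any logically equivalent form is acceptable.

φ=1 on 2 inputs: (0,0,1), (1,0,0). Reading each as a conjunction of literals (¬x1·¬x2·x3, x1·¬x2·¬x3) and taking the OR gives the canonical DNF.

φ(x1, x2, x3) = ((NOT x1 AND NOT x2) AND x3) OR ((x1 AND NOT x2) AND NOT x3)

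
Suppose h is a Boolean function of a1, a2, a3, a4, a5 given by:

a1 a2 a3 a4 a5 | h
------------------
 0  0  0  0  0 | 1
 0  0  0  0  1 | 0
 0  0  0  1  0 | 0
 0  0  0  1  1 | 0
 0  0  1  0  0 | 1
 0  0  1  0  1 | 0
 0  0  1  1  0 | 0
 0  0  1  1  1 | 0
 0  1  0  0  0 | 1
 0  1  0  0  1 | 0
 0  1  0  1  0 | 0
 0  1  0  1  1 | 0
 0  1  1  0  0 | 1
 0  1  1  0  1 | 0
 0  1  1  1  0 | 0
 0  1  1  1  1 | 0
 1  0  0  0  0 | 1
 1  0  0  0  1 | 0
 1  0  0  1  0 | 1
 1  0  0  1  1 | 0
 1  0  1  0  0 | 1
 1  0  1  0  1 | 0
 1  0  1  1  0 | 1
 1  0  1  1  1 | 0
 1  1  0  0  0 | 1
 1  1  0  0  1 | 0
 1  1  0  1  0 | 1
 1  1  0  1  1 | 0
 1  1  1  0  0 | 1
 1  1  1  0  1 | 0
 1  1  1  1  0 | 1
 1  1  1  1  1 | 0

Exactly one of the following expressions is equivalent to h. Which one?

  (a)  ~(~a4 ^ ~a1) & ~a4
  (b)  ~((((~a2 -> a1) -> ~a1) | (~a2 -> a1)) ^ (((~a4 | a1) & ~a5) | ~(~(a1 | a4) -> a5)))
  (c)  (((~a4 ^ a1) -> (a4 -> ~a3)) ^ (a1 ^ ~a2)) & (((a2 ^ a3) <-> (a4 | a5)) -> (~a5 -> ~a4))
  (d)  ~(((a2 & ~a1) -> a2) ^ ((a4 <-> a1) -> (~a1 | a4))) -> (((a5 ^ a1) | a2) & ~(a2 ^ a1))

(a): at (0,0,0,0,1) it gives 1, but h = 0 — eliminated.
(c): at (0,0,0,0,0) it gives 0, but h = 1 — eliminated.
(d): at (0,0,0,0,0) it gives 0, but h = 1 — eliminated.
Only (b) survives; checking it on all 32 rows confirms it matches h.

b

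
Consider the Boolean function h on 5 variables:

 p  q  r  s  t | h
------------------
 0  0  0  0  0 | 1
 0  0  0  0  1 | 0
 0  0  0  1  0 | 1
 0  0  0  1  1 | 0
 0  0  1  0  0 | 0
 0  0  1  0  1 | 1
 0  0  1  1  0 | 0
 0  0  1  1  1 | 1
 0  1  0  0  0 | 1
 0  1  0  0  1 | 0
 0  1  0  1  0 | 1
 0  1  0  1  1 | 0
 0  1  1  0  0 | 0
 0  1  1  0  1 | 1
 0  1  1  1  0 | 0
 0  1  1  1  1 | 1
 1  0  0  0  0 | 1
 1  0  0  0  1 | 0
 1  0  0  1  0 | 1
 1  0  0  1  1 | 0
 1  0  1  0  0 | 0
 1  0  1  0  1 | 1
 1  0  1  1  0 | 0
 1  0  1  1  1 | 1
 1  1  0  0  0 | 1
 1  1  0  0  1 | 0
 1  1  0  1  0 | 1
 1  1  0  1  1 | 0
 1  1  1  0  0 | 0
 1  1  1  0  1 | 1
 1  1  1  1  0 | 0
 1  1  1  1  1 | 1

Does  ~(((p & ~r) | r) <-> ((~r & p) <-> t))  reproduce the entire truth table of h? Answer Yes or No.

Check the formula against h row by row:
  p=0, q=0, r=0, s=0, t=0: formula gives 1, h = 1 ✓
  p=0, q=0, r=0, s=0, t=1: formula gives 0, h = 0 ✓
  p=0, q=0, r=0, s=1, t=0: formula gives 1, h = 1 ✓
  p=0, q=0, r=0, s=1, t=1: formula gives 0, h = 0 ✓
  …and likewise for the remaining 28 rows.
Every row agrees, so the formula is equivalent.

Yes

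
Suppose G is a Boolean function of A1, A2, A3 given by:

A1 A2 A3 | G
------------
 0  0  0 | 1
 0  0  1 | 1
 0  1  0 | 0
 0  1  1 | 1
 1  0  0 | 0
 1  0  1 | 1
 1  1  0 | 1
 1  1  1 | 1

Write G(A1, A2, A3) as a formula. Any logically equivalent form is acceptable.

G(A1, A2, A3) = ¬(((¬A1 ∧ A2) ∧ ¬A3) ∨ ((A1 ∧ ¬A2) ∧ ¬A3))

There are just 2 zero rows: (0,1,0), (1,0,0). Their minterms are ¬A1·A2·¬A3, A1·¬A2·¬A3; the OR of those covers precisely the 0-outputs, and negating it yields G.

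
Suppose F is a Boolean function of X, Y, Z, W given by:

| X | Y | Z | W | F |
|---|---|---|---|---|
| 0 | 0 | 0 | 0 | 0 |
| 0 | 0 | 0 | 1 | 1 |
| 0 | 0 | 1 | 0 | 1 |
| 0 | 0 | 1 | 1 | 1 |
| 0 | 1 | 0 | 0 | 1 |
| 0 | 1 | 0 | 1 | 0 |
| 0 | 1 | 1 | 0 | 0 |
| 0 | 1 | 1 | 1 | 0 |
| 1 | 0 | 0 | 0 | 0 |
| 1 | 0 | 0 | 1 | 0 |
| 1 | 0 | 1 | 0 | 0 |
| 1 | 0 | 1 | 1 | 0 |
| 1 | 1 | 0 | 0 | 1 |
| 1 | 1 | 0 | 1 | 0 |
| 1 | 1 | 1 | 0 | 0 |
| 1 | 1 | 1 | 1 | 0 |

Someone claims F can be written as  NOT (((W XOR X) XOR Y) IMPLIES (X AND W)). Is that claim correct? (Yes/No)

Test each input against both F and the formula:
  X=0, Y=0, Z=0, W=0: formula gives 0, F = 0 ✓
  X=0, Y=0, Z=0, W=1: formula gives 1, F = 1 ✓
  X=0, Y=0, Z=1, W=0: formula gives 0, but F = 1 ✗
Row (0,0,1,0) is a counterexample, so the formula is not equivalent to F.

No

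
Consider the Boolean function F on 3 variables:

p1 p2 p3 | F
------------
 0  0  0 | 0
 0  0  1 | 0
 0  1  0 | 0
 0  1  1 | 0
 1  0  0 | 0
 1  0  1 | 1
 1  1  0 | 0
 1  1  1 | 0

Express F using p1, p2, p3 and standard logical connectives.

F is 1 on exactly one input, (1,0,1), whose minterm is p1·¬p2·p3. So F is just that conjunction.

F(p1, p2, p3) = (p1 and not p2) and p3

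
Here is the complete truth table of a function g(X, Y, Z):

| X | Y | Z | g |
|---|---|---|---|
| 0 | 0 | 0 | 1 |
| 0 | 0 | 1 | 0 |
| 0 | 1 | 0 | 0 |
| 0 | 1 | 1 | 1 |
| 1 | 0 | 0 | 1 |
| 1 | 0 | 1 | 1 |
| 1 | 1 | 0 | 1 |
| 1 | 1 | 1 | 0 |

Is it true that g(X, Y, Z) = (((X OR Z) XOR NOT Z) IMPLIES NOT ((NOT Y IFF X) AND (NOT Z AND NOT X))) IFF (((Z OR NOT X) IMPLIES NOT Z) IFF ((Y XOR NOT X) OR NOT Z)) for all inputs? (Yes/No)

Check the formula against g row by row:
  X=0, Y=0, Z=0: formula gives 1, g = 1 ✓
  X=0, Y=0, Z=1: formula gives 0, g = 0 ✓
  X=0, Y=1, Z=0: formula gives 0, g = 0 ✓
  X=0, Y=1, Z=1: formula gives 1, g = 1 ✓
  X=1, Y=0, Z=0: formula gives 1, g = 1 ✓
  … (the remaining 3 rows also agree.)
No disagreement on any input; they are logically equivalent.

Yes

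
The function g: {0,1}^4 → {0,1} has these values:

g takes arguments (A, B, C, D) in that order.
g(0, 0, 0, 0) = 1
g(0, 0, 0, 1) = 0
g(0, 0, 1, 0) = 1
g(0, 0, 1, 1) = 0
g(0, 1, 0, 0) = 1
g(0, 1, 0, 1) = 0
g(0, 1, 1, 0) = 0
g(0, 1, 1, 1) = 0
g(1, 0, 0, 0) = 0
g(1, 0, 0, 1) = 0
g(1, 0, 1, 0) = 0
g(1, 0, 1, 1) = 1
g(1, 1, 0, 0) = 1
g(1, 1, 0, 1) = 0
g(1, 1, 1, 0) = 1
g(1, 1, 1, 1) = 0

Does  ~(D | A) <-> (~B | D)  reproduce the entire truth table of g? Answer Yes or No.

No

Evaluate ~(D | A) <-> (~B | D) on each row and compare to g:
  A=0, B=0, C=0, D=0: formula gives 1, g = 1 ✓
  A=0, B=0, C=0, D=1: formula gives 0, g = 0 ✓
  A=0, B=0, C=1, D=0: formula gives 1, g = 1 ✓
  A=0, B=0, C=1, D=1: formula gives 0, g = 0 ✓
  A=0, B=1, C=0, D=0: formula gives 0, but g = 1 ✗
A single disagreement suffices: at (0,1,0,0) they differ, so the formula does not compute g.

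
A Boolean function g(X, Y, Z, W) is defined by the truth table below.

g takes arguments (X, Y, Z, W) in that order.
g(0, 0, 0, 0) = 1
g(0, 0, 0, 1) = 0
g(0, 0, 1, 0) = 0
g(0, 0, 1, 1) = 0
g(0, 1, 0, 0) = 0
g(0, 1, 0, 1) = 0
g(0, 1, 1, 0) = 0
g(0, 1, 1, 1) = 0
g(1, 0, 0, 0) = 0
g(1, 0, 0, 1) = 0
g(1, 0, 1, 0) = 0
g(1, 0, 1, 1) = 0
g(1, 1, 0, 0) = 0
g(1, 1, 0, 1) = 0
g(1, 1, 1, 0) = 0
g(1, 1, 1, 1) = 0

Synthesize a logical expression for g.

g(X, Y, Z, W) = ¬(((X ∨ Y) ∨ Z) ∨ W)

The output is 1 only when every input is 0 — NOR of all inputs.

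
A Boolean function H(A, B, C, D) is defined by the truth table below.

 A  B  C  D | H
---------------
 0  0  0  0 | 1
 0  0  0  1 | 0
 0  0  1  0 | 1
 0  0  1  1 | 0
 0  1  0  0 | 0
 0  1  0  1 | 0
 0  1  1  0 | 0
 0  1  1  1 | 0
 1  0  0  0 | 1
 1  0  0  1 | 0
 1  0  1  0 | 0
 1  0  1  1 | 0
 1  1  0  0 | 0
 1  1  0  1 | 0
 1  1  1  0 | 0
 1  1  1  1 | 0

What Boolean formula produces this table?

Collect the rows where H=1 — (0,0,0,0), (0,0,1,0), (1,0,0,0) — and write one minterm per row: ¬A·¬B·¬C·¬D, ¬A·¬B·C·¬D, A·¬B·¬C·¬D. Their union (logical OR) reproduces the table exactly.

H(A, B, C, D) = ((((NOT A AND NOT B) AND NOT C) AND NOT D) OR (((NOT A AND NOT B) AND C) AND NOT D)) OR (((A AND NOT B) AND NOT C) AND NOT D)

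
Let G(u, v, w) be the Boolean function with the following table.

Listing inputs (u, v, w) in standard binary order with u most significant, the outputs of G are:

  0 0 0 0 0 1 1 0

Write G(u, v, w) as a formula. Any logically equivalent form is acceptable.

G(u, v, w) = ((u & ~v) & w) | ((u & v) & ~w)

G=1 on 2 inputs: (1,0,1), (1,1,0). Reading each as a conjunction of literals (u·¬v·w, u·v·¬w) and taking the OR gives the canonical DNF.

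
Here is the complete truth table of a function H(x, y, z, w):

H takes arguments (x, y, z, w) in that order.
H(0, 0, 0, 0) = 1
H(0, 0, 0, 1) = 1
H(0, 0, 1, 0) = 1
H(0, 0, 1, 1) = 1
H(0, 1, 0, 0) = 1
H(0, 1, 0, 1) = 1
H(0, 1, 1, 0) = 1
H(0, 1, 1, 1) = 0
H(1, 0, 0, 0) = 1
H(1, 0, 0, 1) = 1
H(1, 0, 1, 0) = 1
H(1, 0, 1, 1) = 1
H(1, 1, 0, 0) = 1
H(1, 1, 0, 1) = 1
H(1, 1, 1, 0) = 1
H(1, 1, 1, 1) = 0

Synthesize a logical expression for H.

H(x, y, z, w) = ((((x' · y) · z) · w) + (((x · y) · z) · w))'

H is 0 on only 2 rows — (0,1,1,1), (1,1,1,1). Writing each as a minterm (¬x·y·z·w, x·y·z·w) and OR-ing them characterizes exactly where H=0, so H is the negation of that disjunction.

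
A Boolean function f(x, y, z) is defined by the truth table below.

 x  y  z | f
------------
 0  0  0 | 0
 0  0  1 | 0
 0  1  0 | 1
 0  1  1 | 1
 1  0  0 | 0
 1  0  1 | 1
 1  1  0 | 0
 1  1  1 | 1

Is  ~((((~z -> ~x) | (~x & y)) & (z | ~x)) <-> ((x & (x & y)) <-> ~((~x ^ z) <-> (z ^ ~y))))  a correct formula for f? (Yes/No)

Yes

Evaluate ~((((~z -> ~x) | (~x & y)) & (z | ~x)) <-> ((x & (x & y)) <-> ~((~x ^ z) <-> (z ^ ~y)))) on each row and compare to f:
  x=0, y=0, z=0: formula gives 0, f = 0 ✓
  x=0, y=0, z=1: formula gives 0, f = 0 ✓
  x=0, y=1, z=0: formula gives 1, f = 1 ✓
  x=0, y=1, z=1: formula gives 1, f = 1 ✓
  x=1, y=0, z=0: formula gives 0, f = 0 ✓
  … (the remaining 3 rows also agree.)
Every row agrees, so the formula is equivalent.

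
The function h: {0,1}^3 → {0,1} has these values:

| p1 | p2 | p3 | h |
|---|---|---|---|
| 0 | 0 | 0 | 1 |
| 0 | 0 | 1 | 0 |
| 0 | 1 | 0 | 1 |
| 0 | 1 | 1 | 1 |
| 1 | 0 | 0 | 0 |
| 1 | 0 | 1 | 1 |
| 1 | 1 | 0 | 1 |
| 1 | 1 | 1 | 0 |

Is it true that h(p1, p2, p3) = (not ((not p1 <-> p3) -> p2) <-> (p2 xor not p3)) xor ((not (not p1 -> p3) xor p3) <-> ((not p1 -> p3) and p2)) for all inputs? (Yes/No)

No

Test each input against both h and the formula:
  p1=0, p2=0, p3=0: formula gives 0, but h = 1 ✗
Since they disagree at (0,0,0), the expression is not a correct formula for h.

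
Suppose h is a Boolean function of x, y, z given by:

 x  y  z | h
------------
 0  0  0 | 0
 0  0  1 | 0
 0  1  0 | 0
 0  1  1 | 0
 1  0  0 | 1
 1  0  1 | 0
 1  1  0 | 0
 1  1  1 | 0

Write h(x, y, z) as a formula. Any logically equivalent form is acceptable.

Only row (1,0,0) gives 1. That row's minterm x·¬y·¬z is h directly.

h(x, y, z) = (x ∧ ¬y) ∧ ¬z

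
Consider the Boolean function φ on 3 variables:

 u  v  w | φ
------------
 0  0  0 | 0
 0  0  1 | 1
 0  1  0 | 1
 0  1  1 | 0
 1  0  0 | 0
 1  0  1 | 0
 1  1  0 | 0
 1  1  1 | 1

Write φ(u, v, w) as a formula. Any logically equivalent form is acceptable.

φ=1 on 3 inputs: (0,0,1), (0,1,0), (1,1,1). Reading each as a conjunction of literals (¬u·¬v·w, ¬u·v·¬w, u·v·w) and taking the OR gives the canonical DNF.

φ(u, v, w) = (((u' · v') · w) + ((u' · v) · w')) + ((u · v) · w)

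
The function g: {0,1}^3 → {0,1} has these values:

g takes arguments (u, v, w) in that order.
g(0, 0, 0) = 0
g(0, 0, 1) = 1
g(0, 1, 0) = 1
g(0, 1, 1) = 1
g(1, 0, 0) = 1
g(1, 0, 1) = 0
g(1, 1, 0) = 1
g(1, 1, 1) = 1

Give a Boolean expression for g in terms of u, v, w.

g is 0 on only 2 rows — (0,0,0), (1,0,1). Writing each as a minterm (¬u·¬v·¬w, u·¬v·w) and OR-ing them characterizes exactly where g=0, so g is the negation of that disjunction.

g(u, v, w) = ¬(((¬u ∧ ¬v) ∧ ¬w) ∨ ((u ∧ ¬v) ∧ w))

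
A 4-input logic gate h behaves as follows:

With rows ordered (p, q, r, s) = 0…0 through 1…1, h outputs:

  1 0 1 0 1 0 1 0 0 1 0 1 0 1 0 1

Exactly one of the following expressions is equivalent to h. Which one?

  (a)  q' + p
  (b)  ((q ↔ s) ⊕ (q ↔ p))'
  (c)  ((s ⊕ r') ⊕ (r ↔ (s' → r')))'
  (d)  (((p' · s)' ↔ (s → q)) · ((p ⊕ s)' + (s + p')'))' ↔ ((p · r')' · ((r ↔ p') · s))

b

(a) fails at (0,0,0,1): the formula yields 1, h is 0.
(c) fails at (0,0,0,0): the formula yields 0, h is 1.
(d) fails at (0,0,1,1): the formula yields 1, h is 0.
(b) is the remaining candidate, and it agrees with h on all 16 inputs.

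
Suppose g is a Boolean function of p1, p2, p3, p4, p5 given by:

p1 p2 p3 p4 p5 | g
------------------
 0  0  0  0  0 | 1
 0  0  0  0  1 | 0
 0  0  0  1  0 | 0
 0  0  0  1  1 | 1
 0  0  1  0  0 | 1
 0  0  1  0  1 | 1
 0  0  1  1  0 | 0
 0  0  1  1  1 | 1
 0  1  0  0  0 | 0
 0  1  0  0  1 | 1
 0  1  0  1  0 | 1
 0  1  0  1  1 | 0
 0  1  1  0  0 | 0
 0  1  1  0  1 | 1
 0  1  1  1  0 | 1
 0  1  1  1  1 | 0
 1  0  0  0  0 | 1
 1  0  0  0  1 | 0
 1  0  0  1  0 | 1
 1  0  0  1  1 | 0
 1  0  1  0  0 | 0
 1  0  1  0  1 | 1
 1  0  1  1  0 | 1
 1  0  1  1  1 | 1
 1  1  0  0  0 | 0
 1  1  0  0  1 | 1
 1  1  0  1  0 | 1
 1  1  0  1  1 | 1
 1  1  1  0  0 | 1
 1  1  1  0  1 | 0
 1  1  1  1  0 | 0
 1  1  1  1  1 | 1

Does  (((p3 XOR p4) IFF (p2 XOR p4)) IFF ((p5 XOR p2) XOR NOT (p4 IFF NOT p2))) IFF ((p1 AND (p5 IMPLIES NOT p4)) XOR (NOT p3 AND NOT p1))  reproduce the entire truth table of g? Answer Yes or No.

Evaluate (((p3 XOR p4) IFF (p2 XOR p4)) IFF ((p5 XOR p2) XOR NOT (p4 IFF NOT p2))) IFF ((p1 AND (p5 IMPLIES NOT p4)) XOR (NOT p3 AND NOT p1)) on each row and compare to g:
  p1=0, p2=0, p3=0, p4=0, p5=0: formula gives 1, g = 1 ✓
  p1=0, p2=0, p3=0, p4=0, p5=1: formula gives 0, g = 0 ✓
  p1=0, p2=0, p3=0, p4=1, p5=0: formula gives 0, g = 0 ✓
  p1=0, p2=0, p3=0, p4=1, p5=1: formula gives 1, g = 1 ✓
  …
  p1=0, p2=0, p3=1, p4=0, p5=1: formula gives 0, but g = 1 ✗
Since they disagree at (0,0,1,0,1), the expression is not a correct formula for g.

No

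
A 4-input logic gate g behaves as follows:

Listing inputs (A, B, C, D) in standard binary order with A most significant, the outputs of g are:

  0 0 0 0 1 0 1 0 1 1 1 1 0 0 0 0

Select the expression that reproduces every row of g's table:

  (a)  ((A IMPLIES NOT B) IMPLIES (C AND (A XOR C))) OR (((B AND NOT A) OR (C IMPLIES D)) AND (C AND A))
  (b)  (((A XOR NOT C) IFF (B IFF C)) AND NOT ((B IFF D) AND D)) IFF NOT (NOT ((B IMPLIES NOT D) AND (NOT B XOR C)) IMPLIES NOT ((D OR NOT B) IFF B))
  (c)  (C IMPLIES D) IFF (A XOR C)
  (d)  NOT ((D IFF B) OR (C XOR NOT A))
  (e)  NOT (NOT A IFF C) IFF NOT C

b

(a): at (0,0,1,0) it gives 1, but g = 0 — eliminated.
(c): at (0,0,1,1) it gives 1, but g = 0 — eliminated.
(d): at (0,0,1,1) it gives 1, but g = 0 — eliminated.
(e): at (0,0,0,0) it gives 1, but g = 0 — eliminated.
That leaves (b). Evaluating it on every row reproduces the table of g exactly.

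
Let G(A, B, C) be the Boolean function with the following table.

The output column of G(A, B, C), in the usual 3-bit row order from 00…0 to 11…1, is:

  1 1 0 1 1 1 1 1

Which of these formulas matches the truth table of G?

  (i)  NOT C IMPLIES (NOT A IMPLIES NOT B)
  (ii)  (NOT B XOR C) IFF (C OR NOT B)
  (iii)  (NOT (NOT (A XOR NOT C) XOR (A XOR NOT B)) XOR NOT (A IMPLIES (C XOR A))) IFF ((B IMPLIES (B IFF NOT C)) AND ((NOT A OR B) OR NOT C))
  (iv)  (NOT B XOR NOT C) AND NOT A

(ii): at (0,0,1) it gives 0, but G = 1 — eliminated.
(iii): at (0,0,0) it gives 0, but G = 1 — eliminated.
(iv): at (0,0,0) it gives 0, but G = 1 — eliminated.
Only (i) survives; checking it on all 8 rows confirms it matches G.

i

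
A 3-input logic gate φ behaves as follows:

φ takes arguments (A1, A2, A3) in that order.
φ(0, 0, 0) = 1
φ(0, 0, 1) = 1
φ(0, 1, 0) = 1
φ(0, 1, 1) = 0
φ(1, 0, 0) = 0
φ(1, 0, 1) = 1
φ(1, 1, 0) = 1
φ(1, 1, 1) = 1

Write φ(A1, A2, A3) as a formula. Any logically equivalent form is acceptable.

There are just 2 zero rows: (0,1,1), (1,0,0). Their minterms are ¬A1·A2·A3, A1·¬A2·¬A3; the OR of those covers precisely the 0-outputs, and negating it yields φ.

φ(A1, A2, A3) = (((A1' · A2) · A3) + ((A1 · A2') · A3'))'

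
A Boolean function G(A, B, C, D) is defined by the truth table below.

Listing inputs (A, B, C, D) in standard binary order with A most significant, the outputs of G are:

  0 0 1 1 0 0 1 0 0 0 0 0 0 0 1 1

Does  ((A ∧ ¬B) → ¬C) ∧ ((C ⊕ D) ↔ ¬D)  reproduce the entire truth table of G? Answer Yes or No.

No

Evaluate ((A ∧ ¬B) → ¬C) ∧ ((C ⊕ D) ↔ ¬D) on each row and compare to G:
  A=0, B=0, C=0, D=0: formula gives 0, G = 0 ✓
  A=0, B=0, C=0, D=1: formula gives 0, G = 0 ✓
  A=0, B=0, C=1, D=0: formula gives 1, G = 1 ✓
  A=0, B=0, C=1, D=1: formula gives 1, G = 1 ✓
  …
  A=0, B=1, C=1, D=1: formula gives 1, but G = 0 ✗
Row (0,1,1,1) is a counterexample, so the formula is not equivalent to G.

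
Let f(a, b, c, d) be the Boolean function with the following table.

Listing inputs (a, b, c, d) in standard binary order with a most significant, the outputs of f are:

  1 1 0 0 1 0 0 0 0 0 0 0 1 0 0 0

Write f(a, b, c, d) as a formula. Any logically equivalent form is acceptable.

Collect the rows where f=1 — (0,0,0,0), (0,0,0,1), (0,1,0,0), (1,1,0,0) — and write one minterm per row: ¬a·¬b·¬c·¬d, ¬a·¬b·¬c·d, ¬a·b·¬c·¬d, a·b·¬c·¬d. Their union (logical OR) reproduces the table exactly.

f(a, b, c, d) = (((((¬a ∧ ¬b) ∧ ¬c) ∧ ¬d) ∨ (((¬a ∧ ¬b) ∧ ¬c) ∧ d)) ∨ (((¬a ∧ b) ∧ ¬c) ∧ ¬d)) ∨ (((a ∧ b) ∧ ¬c) ∧ ¬d)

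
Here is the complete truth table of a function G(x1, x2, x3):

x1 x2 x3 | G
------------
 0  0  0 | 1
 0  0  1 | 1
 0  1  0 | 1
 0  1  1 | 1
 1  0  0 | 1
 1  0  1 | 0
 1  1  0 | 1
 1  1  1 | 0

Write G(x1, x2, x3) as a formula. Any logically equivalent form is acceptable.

G(x1, x2, x3) = NOT (((x1 AND NOT x2) AND x3) OR ((x1 AND x2) AND x3))

G is 0 on only 2 rows — (1,0,1), (1,1,1). Writing each as a minterm (x1·¬x2·x3, x1·x2·x3) and OR-ing them characterizes exactly where G=0, so G is the negation of that disjunction.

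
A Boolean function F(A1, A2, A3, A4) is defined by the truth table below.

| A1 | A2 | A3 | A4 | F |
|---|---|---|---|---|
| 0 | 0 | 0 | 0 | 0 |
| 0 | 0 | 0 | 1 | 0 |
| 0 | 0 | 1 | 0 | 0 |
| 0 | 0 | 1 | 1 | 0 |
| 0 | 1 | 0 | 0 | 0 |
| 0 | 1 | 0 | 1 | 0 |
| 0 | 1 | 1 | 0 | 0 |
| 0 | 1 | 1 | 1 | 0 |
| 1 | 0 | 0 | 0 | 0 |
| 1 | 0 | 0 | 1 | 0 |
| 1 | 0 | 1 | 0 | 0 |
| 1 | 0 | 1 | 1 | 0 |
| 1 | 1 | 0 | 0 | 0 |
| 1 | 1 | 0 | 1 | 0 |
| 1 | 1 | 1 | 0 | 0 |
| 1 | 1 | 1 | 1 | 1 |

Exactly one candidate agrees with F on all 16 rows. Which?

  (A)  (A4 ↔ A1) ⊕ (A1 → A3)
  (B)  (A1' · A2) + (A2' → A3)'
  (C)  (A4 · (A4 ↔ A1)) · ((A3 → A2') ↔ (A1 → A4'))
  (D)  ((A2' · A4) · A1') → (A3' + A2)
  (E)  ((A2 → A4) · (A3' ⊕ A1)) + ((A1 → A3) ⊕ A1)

C

(A): at (0,0,0,1) it gives 1, but F = 0 — eliminated.
(B): at (0,0,0,0) it gives 1, but F = 0 — eliminated.
(D): at (0,0,0,0) it gives 1, but F = 0 — eliminated.
(E): at (0,0,0,0) it gives 1, but F = 0 — eliminated.
Only (C) survives; checking it on all 16 rows confirms it matches F.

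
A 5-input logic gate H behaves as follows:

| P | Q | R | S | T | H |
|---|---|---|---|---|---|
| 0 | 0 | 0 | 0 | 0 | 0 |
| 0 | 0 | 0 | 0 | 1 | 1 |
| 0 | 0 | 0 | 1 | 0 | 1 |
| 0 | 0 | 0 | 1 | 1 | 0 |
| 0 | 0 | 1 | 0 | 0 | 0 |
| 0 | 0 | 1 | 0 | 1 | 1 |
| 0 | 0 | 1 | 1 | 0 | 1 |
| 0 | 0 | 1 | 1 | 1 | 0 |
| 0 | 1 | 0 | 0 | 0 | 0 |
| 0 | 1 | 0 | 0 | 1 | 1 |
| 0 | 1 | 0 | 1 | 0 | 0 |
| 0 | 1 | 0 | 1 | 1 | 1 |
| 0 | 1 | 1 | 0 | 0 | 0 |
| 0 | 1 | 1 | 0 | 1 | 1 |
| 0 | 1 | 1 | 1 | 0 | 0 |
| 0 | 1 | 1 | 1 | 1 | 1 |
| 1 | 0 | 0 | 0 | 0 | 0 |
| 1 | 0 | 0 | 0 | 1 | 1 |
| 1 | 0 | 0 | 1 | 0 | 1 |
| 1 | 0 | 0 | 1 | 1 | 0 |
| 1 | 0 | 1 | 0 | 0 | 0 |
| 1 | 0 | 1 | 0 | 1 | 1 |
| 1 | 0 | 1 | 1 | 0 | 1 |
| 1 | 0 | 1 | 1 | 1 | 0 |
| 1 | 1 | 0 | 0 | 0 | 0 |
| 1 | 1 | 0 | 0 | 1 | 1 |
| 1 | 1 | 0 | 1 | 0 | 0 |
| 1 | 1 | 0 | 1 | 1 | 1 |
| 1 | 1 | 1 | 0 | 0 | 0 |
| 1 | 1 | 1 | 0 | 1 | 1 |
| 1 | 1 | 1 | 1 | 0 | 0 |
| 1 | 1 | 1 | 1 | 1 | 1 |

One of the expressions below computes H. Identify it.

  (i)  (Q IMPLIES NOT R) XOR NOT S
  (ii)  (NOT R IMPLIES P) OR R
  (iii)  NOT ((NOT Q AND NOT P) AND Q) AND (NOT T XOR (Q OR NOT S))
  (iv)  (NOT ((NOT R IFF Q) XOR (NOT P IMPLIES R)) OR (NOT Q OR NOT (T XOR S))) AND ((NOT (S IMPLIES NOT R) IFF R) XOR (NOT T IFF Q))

(i) disagrees with H on (0,0,0,0,1) (formula → 0, table → 1); rule it out.
(ii) disagrees with H on (0,0,0,0,1) (formula → 0, table → 1); rule it out.
(iv) disagrees with H on (0,0,0,0,0) (formula → 1, table → 0); rule it out.
That leaves (iii). Evaluating it on every row reproduces the table of H exactly.

iii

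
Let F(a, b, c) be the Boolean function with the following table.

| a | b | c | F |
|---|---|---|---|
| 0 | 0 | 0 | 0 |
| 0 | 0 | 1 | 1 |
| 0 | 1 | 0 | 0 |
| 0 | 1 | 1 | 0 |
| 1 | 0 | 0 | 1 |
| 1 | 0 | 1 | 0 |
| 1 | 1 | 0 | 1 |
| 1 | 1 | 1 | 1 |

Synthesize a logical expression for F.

F(a, b, c) = ((((¬a ∧ ¬b) ∧ c) ∨ ((a ∧ ¬b) ∧ ¬c)) ∨ ((a ∧ b) ∧ ¬c)) ∨ ((a ∧ b) ∧ c)

The 1-rows are (0,0,1), (1,0,0), (1,1,0), (1,1,1). Each contributes one minterm — ¬a·¬b·c; a·¬b·¬c; a·b·¬c; a·b·c — and their disjunction is a sum-of-products form of F.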